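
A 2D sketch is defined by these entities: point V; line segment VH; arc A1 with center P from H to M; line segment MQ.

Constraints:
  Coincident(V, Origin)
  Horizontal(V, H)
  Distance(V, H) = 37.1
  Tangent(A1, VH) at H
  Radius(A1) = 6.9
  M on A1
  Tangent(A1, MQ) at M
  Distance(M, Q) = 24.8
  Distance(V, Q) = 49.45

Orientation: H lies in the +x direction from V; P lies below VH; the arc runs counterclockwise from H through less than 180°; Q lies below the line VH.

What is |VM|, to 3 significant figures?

31.7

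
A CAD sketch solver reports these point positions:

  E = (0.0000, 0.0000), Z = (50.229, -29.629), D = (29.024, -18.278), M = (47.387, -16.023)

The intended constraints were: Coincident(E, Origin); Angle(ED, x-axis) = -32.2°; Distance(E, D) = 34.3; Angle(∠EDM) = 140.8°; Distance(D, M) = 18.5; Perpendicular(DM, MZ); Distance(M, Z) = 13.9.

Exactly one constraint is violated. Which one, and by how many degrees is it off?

Perpendicular(DM, MZ) — off by 4.80°.

E = (0.00, 0.00) ✓; ED at -32.20° ✓; |ED| = 34.30 ✓; ∠EDM = 140.8° ✓; |DM| = 18.50 ✓; ∠(DM, MZ) = 85.20° ✗; |MZ| = 13.90 ✓.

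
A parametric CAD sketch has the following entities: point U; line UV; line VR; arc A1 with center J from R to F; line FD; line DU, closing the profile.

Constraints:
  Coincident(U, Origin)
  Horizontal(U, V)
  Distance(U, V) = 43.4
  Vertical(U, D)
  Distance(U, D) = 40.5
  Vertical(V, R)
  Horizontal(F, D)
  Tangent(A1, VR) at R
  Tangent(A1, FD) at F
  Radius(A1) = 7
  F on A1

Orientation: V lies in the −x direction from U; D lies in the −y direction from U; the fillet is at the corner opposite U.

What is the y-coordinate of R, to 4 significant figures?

-33.50

U is at the origin; UV is horizontal with |UV| = 43.4 and V on the −x side, so V = (-43.40, 0.000). U and D share the same x with |UD| = 40.5 and D on the −y side, so D = (0.000, -40.50). The virtual corner opposite U is at (-43.40, -40.50). Since A1 is tangent to VR there, JR ⟂ VR and the tangent condition forces JF to be normal to FD, with radius 7.0, so the center J sits 7.0 in from both sides at J = (-36.40, -33.50). That places the tangent points at R = (-43.40, -33.50) on VR and F = (-36.40, -40.50) on FD. So R.y = -33.50.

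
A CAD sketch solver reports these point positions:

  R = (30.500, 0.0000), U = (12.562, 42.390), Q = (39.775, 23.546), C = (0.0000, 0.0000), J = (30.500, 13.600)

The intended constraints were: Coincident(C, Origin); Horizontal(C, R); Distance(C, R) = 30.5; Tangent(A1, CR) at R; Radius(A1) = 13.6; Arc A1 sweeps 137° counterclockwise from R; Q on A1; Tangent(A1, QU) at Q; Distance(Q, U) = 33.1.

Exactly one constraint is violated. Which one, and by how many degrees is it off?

Tangent(A1, QU) at Q — off by 8.30°.

C = (0.00, 0.00) ✓; C.y = 0.00, R.y = 0.00 ✓; |CR| = 30.50 ✓; ∠(JR, RC) = 90.00° ✓; |JR| = 13.60 ✓; bearing(J→Q) − bearing(J→R) = 137.0° ✓; |JQ| = 13.60 ✓; ∠(JQ, QU) = 81.70° ✗; |QU| = 33.10 ✓.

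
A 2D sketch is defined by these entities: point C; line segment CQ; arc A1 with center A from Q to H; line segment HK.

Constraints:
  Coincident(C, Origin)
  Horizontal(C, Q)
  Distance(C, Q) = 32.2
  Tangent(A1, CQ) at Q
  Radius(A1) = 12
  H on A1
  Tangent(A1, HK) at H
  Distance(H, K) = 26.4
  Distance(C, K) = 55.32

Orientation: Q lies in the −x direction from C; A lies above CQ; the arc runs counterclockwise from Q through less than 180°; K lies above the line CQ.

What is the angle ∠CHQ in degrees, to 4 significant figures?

77.09°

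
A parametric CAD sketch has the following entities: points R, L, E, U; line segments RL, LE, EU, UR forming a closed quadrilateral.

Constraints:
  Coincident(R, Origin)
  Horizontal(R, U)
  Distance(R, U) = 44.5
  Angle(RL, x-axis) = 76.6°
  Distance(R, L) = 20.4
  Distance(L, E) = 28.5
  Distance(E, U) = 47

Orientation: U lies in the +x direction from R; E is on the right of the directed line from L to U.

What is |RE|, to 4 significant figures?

8.100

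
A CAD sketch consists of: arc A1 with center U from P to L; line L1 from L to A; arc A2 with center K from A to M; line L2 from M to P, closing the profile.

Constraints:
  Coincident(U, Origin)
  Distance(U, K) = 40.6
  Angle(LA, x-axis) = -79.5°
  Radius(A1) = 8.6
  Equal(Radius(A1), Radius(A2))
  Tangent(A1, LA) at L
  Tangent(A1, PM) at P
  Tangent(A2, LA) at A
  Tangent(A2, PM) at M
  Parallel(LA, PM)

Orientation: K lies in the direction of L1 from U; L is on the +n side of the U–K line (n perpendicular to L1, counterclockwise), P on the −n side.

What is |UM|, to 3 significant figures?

41.5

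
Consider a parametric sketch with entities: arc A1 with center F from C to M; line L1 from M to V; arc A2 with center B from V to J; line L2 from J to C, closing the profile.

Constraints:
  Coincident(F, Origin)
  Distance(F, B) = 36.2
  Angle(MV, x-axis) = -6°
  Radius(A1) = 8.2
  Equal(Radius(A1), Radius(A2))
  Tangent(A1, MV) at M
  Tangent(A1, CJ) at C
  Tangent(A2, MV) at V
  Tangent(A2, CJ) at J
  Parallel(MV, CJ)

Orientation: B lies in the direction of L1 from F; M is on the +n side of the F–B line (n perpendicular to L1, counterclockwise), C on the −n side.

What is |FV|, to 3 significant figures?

37.1

Tangency of A1 to both parallel lines with radius 8.2 puts M and C at F ± 8.2·n: M = (0.857, 8.16), C = (-0.857, -8.16). Equal radii place V and J the same way about B: V = B + 8.2·n = (36.9, 4.37), J = B − 8.2·n = (35.1, -11.9). Then |FV| = |V − F| = 37.1.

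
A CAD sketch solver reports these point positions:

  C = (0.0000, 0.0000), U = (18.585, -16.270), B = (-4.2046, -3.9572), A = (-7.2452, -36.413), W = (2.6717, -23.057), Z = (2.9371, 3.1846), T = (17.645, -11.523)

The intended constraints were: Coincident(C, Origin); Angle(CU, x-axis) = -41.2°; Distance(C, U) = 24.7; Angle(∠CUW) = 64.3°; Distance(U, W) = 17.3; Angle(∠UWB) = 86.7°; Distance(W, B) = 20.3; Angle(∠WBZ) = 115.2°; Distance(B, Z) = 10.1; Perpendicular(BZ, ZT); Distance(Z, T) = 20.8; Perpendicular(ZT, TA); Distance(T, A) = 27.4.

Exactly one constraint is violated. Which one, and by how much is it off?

Distance(T, A) = 27.4 — off by 7.80.

C = (0.00, 0.00) ✓; CU at -41.20° ✓; |CU| = 24.70 ✓; ∠CUW = 64.30° ✓; |UW| = 17.30 ✓; ∠UWB = 86.70° ✓; |WB| = 20.30 ✓; ∠WBZ = 115.2° ✓; |BZ| = 10.10 ✓; ∠(BZ, ZT) = 90.00° ✓; |ZT| = 20.80 ✓; ∠(ZT, TA) = 90.00° ✓; |TA| = 35.20 ✗.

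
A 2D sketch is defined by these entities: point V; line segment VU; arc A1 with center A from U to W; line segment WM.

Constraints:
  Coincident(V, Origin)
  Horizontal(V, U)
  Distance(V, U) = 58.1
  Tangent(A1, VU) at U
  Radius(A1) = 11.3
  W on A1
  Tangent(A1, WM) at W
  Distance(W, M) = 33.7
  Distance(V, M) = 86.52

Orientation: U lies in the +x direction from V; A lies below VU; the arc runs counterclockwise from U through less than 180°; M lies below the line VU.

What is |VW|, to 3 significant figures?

54.2

Checks: |AW| = 11.30 ✓; ∠(AW, WM) = 90.00° ✓; |WM| = 33.70 ✓; |VM| = 86.52 ✓.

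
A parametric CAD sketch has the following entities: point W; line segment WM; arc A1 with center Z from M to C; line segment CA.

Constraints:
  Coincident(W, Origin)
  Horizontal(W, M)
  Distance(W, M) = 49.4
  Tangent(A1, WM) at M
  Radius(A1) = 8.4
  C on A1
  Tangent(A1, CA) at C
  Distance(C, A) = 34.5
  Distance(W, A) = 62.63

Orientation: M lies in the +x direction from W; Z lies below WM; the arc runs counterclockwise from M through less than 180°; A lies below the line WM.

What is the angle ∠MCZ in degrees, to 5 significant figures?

41.769°

W is at the origin; WM is horizontal with |WM| = 49.4 and M on the +x side, so M = (49.400, 0.0000). The tangent condition forces ZM to be normal to WM, so Z = M + (0, -8.4) = (49.400, -8.4000). Since ZC ⟂ CA (tangency), |ZA| = √(8.4² + 34.5²) = 35.508 regardless of where C sits on A1. So A lies on both circle(W, 62.63) and circle(Z, 35.508); the below-WM intersection is A = (44.936, -43.626). C is the foot of the tangent from A: C = (41.053, -9.3454).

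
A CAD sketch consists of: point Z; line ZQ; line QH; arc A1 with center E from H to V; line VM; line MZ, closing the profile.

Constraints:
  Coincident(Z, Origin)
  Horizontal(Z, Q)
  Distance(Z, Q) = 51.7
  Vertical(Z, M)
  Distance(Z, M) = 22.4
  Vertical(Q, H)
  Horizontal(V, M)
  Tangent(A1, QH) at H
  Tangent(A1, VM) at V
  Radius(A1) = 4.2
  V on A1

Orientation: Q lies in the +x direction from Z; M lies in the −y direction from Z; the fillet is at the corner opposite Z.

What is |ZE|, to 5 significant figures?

50.867

Z and M share the same x with |ZM| = 22.4 and M on the −y side, so M = (0.0000, -22.400). The virtual corner opposite Z is at (51.700, -22.400). Since A1 is tangent to QH there, EH ⟂ QH and A1 meets VM tangentially, so EV is at right angles to VM, with radius 4.2, so the center E sits 4.2 in from both sides at E = (47.500, -18.200). Then |ZE| = |E − Z| = 50.867.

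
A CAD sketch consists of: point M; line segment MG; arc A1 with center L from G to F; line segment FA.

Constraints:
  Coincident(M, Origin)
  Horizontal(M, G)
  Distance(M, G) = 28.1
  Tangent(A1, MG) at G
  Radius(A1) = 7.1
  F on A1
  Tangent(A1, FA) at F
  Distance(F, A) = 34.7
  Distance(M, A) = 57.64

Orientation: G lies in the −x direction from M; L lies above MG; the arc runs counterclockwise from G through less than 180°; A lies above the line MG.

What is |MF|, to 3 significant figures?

24.8

M is at the origin; M and G share the same y with |MG| = 28.1 and G on the −x side, so G = (-28.1, 0.00). Since A1 is tangent to MG there, LG ⟂ MG, so L = G + (0, 7.1) = (-28.1, 7.10). Since LF ⟂ FA (tangency), |LA| = √(7.1² + 34.7²) = 35.4 regardless of where F sits on A1. So A lies on both circle(M, 57.64) and circle(L, 35.4); the above-MG intersection is A = (-41.7, 39.8). F is the foot of the tangent from A: F = (-22.2, 11.1).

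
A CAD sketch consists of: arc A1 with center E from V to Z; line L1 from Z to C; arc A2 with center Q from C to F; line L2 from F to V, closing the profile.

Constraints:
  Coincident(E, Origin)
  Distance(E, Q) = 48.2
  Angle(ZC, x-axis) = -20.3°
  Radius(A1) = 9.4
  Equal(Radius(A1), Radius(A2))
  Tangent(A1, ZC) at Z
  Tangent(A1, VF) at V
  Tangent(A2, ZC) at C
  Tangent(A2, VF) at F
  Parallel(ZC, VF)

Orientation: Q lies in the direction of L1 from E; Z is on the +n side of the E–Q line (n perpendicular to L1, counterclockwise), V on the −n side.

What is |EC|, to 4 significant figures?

49.11

The slot axis is L1's direction at -20.3°, so u = (cos -20.3°, sin -20.3°) = (0.9379, -0.3469) and n = (−sin -20.3°, cos -20.3°) = (0.3469, 0.9379). E is at the origin and Q lies 48.2 along u from E, so Q = 48.2·u = (45.21, -16.72). Tangency of A1 to both parallel lines with radius 9.4 puts Z and V at E ± 9.4·n: Z = (3.261, 8.816), V = (-3.261, -8.816). Equal radii place C and F the same way about Q: C = Q + 9.4·n = (48.47, -7.906), F = Q − 9.4·n = (41.95, -25.54). Then |EC| = |C − E| = 49.11.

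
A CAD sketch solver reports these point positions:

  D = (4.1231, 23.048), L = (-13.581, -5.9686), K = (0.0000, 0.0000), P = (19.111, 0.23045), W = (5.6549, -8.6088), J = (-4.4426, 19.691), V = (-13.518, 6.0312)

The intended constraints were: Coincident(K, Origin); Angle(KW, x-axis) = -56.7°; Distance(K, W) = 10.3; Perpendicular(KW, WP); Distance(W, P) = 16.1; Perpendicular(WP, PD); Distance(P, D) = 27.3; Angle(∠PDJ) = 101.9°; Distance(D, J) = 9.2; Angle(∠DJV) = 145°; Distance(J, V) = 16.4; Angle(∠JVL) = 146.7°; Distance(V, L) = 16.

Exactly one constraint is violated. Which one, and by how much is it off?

Distance(V, L) = 16 — off by 4.00.

K = (0.00, 0.00) ✓; KW at -56.70° ✓; |KW| = 10.30 ✓; ∠(KW, WP) = 90.00° ✓; |WP| = 16.10 ✓; ∠(WP, PD) = 90.00° ✓; |PD| = 27.30 ✓; ∠PDJ = 101.9° ✓; |DJ| = 9.200 ✓; ∠DJV = 145.0° ✓; |JV| = 16.40 ✓; ∠JVL = 146.7° ✓; |VL| = 12.00 ✗.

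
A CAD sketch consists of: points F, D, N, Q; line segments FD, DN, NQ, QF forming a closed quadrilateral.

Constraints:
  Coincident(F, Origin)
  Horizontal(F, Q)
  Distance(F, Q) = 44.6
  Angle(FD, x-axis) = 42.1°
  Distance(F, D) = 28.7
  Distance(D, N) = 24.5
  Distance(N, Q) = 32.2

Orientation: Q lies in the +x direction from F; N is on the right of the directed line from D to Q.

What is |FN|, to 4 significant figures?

13.13

F is at the origin; F and Q share the same y with |FQ| = 44.6 and Q in +x, so Q = (44.6, 0). FD runs at 42.1° with |FD| = 28.7, so D = (21.29, 19.24). N is determined by |DN| = 24.5 and |NQ| = 32.2 together: it lies at the intersection of circle(D, 24.5) and circle(Q, 32.2). With |DQ| = 30.22, the foot of the radical line on DQ is 7.888 from D and the perpendicular offset is √(24.5² − 7.888²) = 23.20. Taking the right-of-DQ solution: N = (12.61, -3.668).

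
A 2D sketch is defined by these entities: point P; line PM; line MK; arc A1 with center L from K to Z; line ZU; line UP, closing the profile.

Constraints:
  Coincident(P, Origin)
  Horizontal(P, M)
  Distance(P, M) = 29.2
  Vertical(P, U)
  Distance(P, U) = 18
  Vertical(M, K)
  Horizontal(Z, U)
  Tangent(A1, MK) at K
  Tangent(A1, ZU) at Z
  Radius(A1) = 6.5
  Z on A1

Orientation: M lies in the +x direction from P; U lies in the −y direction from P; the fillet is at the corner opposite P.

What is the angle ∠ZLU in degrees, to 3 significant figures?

74.0°

The virtual corner opposite P is at (29.2, -18.0). The tangent condition forces LK to be normal to MK and since A1 is tangent to ZU there, LZ ⟂ ZU, with radius 6.5, so the center L sits 6.5 in from both sides at L = (22.7, -11.5). That places the tangent points at K = (29.2, -11.5) on MK and Z = (22.7, -18.0) on ZU. Then cos ∠ZLU = LZ·LU / (|LZ||LU|), giving 74.0°.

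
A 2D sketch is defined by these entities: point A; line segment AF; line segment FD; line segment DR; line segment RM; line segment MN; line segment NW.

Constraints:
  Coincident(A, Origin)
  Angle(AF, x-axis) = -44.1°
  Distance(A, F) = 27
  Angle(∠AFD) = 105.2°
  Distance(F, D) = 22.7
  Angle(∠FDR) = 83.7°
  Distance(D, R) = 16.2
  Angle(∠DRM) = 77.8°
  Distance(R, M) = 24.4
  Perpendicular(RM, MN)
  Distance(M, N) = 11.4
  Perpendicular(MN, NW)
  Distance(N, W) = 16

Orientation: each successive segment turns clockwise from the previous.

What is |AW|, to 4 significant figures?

33.29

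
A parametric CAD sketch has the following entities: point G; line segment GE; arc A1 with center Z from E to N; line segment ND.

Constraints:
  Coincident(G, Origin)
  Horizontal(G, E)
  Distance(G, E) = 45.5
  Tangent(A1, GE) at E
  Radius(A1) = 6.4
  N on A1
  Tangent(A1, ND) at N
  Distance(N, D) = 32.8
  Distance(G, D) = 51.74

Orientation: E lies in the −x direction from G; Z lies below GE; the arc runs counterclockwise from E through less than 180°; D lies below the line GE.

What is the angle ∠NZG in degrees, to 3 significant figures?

159°

G is at the origin; G and E share the same y with |GE| = 45.5 and E on the −x side, so E = (-45.5, 0.00). Tangency of A1 to GE means the radius ZE is perpendicular to GE, so Z = E + (0, -6.4) = (-45.5, -6.40). Since ZN ⟂ ND (tangency), |ZD| = √(6.4² + 32.8²) = 33.4 regardless of where N sits on A1. So D lies on both circle(G, 51.74) and circle(Z, 33.4); the below-GE intersection is D = (-35.0, -38.1). N is the foot of the tangent from D: N = (-51.1, -9.54).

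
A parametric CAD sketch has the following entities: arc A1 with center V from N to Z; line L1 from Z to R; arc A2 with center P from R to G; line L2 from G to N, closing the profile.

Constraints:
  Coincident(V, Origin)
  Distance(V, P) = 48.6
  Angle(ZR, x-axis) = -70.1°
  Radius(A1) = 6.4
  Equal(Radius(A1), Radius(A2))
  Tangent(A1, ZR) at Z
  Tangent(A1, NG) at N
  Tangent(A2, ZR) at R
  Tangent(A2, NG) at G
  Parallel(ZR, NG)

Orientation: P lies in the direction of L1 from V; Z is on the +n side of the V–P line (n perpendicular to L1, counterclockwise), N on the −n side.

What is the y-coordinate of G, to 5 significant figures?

-47.876

The slot axis is L1's direction at -70.1°, so u = (cos -70.1°, sin -70.1°) = (0.34038, -0.94029) and n = (−sin -70.1°, cos -70.1°) = (0.94029, 0.34038). V is at the origin and P lies 48.6 along u from V, so P = 48.6·u = (16.542, -45.698). Tangency of A1 to both parallel lines with radius 6.4 puts Z and N at V ± 6.4·n: Z = (6.0178, 2.1784), N = (-6.0178, -2.1784). Equal radii place R and G the same way about P: R = P + 6.4·n = (22.560, -43.520), G = P − 6.4·n = (10.525, -47.876). So G.y = -47.876.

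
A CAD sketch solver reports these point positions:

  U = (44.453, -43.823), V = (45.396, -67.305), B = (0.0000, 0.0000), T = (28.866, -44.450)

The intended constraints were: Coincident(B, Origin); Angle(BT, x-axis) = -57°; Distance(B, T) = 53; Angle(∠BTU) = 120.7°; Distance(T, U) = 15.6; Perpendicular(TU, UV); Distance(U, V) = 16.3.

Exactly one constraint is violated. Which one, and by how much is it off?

Distance(U, V) = 16.3 — off by 7.20.

B = (0.00, 0.00) ✓; BT at -57.00° ✓; |BT| = 53.00 ✓; ∠BTU = 120.7° ✓; |TU| = 15.60 ✓; ∠(TU, UV) = 90.00° ✓; |UV| = 23.50 ✗.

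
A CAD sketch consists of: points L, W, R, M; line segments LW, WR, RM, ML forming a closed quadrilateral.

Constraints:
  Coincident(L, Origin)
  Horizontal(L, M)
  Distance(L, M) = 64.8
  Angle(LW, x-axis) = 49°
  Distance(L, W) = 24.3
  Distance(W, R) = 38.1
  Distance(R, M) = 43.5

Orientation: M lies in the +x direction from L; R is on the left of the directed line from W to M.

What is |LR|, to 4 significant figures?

61.92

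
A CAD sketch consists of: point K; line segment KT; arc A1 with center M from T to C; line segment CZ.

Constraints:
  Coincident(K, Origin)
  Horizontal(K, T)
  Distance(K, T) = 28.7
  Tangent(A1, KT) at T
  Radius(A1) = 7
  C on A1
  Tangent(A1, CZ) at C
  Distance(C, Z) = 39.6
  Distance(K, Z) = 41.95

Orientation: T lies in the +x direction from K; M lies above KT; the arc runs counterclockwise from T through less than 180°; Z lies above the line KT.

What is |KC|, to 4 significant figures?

35.88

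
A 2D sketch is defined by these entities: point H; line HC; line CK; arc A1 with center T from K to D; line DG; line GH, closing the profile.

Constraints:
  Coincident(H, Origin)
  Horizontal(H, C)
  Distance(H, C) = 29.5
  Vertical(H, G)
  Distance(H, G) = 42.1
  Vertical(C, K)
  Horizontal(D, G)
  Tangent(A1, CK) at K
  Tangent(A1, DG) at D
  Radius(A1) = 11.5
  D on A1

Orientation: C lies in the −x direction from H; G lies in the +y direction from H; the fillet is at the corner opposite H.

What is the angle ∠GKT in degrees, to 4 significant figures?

21.30°

H is at the origin; H and C share the same y with |HC| = 29.5 and C on the −x side, so C = (-29.50, 0.000). H and G share the same x with |HG| = 42.1 and G on the +y side, so G = (0.000, 42.10). The virtual corner opposite H is at (-29.50, 42.10). Since A1 is tangent to CK there, TK ⟂ CK and the tangent condition forces TD to be normal to DG, with radius 11.5, so the center T sits 11.5 in from both sides at T = (-18.00, 30.60). That places the tangent points at K = (-29.50, 30.60) on CK and D = (-18.00, 42.10) on DG. Then cos ∠GKT = KG·KT / (|KG||KT|), giving 21.30°.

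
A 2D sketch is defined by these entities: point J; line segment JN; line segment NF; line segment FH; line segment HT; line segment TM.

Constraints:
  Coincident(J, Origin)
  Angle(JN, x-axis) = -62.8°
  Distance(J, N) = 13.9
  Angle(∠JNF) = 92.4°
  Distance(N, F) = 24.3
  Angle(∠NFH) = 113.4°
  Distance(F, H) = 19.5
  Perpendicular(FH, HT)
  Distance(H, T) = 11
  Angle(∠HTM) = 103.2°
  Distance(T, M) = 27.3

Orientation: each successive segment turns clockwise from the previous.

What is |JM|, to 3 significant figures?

14.9

J is at the origin; JN runs at -62.8° with length 13.9, so N = (6.35, -12.4). ∠JNF = 92.4° gives NF at -150° from the x-axis; with |NF| = 24.3, F = (-14.8, -24.4). ∠NFH = 113.4° gives FH at 143° from the x-axis; with |FH| = 19.5, H = (-30.3, -12.6). FH is perpendicular to HT, so HT runs at 53.0°; with |HT| = 11.0, T = (-23.7, -3.85). ∠HTM = 103.2° gives TM at -23.8° from the x-axis; with |TM| = 27.3, M = (1.25, -14.9). Then |JM| = |M − J| = 14.9.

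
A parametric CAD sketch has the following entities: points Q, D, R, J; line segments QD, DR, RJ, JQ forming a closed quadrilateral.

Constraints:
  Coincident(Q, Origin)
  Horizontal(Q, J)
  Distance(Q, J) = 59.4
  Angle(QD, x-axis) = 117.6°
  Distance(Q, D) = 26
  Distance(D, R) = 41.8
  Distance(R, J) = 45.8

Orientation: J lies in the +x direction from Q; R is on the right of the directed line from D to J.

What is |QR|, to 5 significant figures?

17.213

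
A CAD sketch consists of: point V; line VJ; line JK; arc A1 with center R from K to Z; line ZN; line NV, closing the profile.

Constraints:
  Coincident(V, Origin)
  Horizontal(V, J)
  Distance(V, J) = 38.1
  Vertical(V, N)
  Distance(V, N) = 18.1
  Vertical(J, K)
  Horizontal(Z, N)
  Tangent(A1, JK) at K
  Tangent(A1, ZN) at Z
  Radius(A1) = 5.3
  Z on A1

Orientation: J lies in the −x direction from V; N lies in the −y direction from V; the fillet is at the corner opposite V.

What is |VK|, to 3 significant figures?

40.2

The virtual corner opposite V is at (-38.1, -18.1). Tangency of A1 to JK means the radius RK is perpendicular to JK and tangency of A1 to ZN means the radius RZ is perpendicular to ZN, with radius 5.3, so the center R sits 5.3 in from both sides at R = (-32.8, -12.8). That places the tangent points at K = (-38.1, -12.8) on JK and Z = (-32.8, -18.1) on ZN. Then |VK| = |K − V| = 40.2.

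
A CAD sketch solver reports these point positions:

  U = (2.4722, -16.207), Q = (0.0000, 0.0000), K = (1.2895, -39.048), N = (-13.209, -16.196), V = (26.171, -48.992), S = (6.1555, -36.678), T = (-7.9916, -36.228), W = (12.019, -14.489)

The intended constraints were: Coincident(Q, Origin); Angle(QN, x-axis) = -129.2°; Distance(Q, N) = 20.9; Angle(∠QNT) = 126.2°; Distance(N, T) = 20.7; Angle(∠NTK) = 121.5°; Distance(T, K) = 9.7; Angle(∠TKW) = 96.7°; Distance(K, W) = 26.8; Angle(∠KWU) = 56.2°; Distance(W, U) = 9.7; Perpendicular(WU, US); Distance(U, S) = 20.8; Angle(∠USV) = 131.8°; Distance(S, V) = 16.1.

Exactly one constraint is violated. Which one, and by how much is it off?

Distance(S, V) = 16.1 — off by 7.40.

Q = (0.00, 0.00) ✓; QN at -129.2° ✓; |QN| = 20.90 ✓; ∠QNT = 126.2° ✓; |NT| = 20.70 ✓; ∠NTK = 121.5° ✓; |TK| = 9.700 ✓; ∠TKW = 96.70° ✓; |KW| = 26.80 ✓; ∠KWU = 56.20° ✓; |WU| = 9.700 ✓; ∠(WU, US) = 90.00° ✓; |US| = 20.80 ✓; ∠USV = 131.8° ✓; |SV| = 23.50 ✗.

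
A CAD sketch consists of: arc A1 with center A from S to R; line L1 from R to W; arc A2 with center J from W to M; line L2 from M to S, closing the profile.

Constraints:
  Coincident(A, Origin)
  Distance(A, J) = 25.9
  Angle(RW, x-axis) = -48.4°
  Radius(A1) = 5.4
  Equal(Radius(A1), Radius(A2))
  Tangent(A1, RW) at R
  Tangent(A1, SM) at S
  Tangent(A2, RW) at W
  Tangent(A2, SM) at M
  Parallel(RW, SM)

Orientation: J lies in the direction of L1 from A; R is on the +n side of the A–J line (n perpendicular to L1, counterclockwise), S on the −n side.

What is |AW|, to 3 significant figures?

26.5

The slot axis is L1's direction at -48.4°, so u = (cos -48.4°, sin -48.4°) = (0.664, -0.748) and n = (−sin -48.4°, cos -48.4°) = (0.748, 0.664). A is at the origin and J lies 25.9 along u from A, so J = 25.9·u = (17.2, -19.4). Tangency of A1 to both parallel lines with radius 5.4 puts R and S at A ± 5.4·n: R = (4.04, 3.59), S = (-4.04, -3.59). Equal radii place W and M the same way about J: W = J + 5.4·n = (21.2, -15.8), M = J − 5.4·n = (13.2, -23.0). Then |AW| = |W − A| = 26.5.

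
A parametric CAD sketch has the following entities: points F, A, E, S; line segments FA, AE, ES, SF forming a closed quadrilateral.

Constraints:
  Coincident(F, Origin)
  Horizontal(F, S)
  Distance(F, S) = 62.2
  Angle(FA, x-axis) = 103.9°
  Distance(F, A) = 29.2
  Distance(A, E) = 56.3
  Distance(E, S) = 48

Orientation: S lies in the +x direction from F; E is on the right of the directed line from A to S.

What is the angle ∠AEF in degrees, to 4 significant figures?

14.10°

Checks: |AE| = 56.30 ✓; |ES| = 48.00 ✓.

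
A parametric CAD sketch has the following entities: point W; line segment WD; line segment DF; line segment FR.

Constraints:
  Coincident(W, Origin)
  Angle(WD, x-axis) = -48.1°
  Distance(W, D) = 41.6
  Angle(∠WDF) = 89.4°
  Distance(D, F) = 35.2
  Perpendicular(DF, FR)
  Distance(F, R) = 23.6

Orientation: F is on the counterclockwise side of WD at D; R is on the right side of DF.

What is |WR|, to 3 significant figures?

73.9

W is at the origin; WD runs at -48.1° with length 41.6, so D = 41.6·(cos -48.1°, sin -48.1°) = (27.8, -31.0). ∠WDF = 89.4°, so DF runs at -48.1° + (180° − 89.4°) = 42.5° from the x-axis; with |DF| = 35.2, F = D + 35.2·(cos 42.5°, sin 42.5°) = (53.7, -7.18). DF is perpendicular to FR; with |FR| = 23.6 on the right of DF, R = F + 23.6·(0.676, -0.737) = (69.7, -24.6). Then |WR| = |R − W| = 73.9.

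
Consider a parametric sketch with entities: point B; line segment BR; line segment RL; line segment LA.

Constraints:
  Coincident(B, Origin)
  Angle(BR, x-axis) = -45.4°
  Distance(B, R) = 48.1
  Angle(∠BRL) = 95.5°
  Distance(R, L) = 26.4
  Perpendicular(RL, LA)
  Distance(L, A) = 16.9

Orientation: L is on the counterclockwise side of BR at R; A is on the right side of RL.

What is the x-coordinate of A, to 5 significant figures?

64.920

B is at the origin; BR runs at -45.4° with length 48.1, so R = 48.1·(cos -45.4°, sin -45.4°) = (33.774, -34.248). ∠BRL = 95.5°, so RL runs at -45.4° + (180° − 95.5°) = 39.100° from the x-axis; with |RL| = 26.4, L = R + 26.4·(cos 39.100°, sin 39.100°) = (54.261, -17.599). The perpendicularity gives LA at right angles to RL; with |LA| = 16.9 on the right of RL, A = L + 16.9·(0.63068, -0.77605) = (64.920, -30.714). So A.x = 64.920.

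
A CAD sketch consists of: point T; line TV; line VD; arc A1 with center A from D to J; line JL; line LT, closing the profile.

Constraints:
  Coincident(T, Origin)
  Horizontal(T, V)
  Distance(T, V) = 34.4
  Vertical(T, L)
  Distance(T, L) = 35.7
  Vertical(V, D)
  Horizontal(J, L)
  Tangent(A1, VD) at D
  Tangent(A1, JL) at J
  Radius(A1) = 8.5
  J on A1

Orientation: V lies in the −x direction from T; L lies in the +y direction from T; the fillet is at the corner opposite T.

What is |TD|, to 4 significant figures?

43.85

The virtual corner opposite T is at (-34.40, 35.70). A1 meets VD tangentially, so AD is at right angles to VD and A1 meets JL tangentially, so AJ is at right angles to JL, with radius 8.5, so the center A sits 8.5 in from both sides at A = (-25.90, 27.20). That places the tangent points at D = (-34.40, 27.20) on VD and J = (-25.90, 35.70) on JL. Then |TD| = |D − T| = 43.85.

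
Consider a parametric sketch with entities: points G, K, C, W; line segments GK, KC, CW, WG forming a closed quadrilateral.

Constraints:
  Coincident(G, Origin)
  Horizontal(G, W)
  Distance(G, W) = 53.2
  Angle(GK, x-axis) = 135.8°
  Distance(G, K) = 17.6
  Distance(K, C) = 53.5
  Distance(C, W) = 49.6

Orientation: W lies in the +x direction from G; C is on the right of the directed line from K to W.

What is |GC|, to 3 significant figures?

36.6

G is at the origin; G and W share the same y with |GW| = 53.2 and W in +x, so W = (53.2, 0). GK runs at 135.8° with |GK| = 17.6, so K = (-12.6, 12.3). C is determined by |KC| = 53.5 and |CW| = 49.6 together: it lies at the intersection of circle(K, 53.5) and circle(W, 49.6). With |KW| = 67.0, the foot of the radical line on KW is 36.5 from K and the perpendicular offset is √(53.5² − 36.5²) = 39.1. Taking the right-of-KW solution: C = (16.1, -32.9).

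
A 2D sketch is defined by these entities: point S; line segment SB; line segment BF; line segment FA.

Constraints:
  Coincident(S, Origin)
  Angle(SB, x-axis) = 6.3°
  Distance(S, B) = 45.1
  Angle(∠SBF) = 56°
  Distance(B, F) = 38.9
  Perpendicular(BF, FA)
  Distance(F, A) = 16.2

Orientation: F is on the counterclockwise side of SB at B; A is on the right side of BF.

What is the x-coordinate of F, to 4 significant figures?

19.67

S is at the origin; SB runs at 6.3° with length 45.1, so B = 45.1·(cos 6.3°, sin 6.3°) = (44.83, 4.949). ∠SBF = 56.0°, so BF runs at 6.3° + (180° − 56.0°) = 130.3° from the x-axis; with |BF| = 38.9, F = B + 38.9·(cos 130.3°, sin 130.3°) = (19.67, 34.62). So F.x = 19.67.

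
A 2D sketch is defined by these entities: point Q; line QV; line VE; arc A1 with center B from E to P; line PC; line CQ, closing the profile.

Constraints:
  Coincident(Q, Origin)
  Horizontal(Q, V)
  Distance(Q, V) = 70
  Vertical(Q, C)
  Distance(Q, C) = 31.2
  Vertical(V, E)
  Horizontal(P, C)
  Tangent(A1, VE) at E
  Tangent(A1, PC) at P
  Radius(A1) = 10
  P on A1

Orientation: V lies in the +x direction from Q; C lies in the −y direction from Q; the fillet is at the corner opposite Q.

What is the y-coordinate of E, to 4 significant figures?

-21.20

The virtual corner opposite Q is at (70.00, -31.20). A1 meets VE tangentially, so BE is at right angles to VE and the tangent condition forces BP to be normal to PC, with radius 10.0, so the center B sits 10.0 in from both sides at B = (60.00, -21.20). That places the tangent points at E = (70.00, -21.20) on VE and P = (60.00, -31.20) on PC. So E.y = -21.20.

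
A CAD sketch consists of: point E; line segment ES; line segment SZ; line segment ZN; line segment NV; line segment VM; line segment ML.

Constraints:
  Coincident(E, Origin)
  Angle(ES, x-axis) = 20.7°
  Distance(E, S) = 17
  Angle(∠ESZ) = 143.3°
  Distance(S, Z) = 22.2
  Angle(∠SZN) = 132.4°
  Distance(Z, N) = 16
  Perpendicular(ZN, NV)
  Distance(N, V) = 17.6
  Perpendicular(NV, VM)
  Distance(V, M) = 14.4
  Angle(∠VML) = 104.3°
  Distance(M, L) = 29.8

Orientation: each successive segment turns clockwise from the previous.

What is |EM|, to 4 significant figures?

24.09

E is at the origin; ES runs at 20.7° with length 17.0, so S = (15.90, 6.009). ∠ESZ = 143.3° gives SZ at -16.00° from the x-axis; with |SZ| = 22.2, Z = (37.24, -0.1101). ∠SZN = 132.4° gives ZN at -63.60° from the x-axis; with |ZN| = 16.0, N = (44.36, -14.44). ZN is perpendicular to NV, so NV runs at -153.6°; with |NV| = 17.6, V = (28.59, -22.27). NV ⟂ VM, so VM runs at 116.4°; with |VM| = 14.4, M = (22.19, -9.369). Then |EM| = |M − E| = 24.09.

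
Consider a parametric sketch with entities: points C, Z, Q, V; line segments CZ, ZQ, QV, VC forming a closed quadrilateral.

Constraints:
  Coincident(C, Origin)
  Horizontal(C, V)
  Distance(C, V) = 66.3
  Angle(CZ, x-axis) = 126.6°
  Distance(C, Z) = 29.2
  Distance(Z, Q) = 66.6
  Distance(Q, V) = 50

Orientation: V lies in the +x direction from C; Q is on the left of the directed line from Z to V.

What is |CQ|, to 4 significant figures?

64.27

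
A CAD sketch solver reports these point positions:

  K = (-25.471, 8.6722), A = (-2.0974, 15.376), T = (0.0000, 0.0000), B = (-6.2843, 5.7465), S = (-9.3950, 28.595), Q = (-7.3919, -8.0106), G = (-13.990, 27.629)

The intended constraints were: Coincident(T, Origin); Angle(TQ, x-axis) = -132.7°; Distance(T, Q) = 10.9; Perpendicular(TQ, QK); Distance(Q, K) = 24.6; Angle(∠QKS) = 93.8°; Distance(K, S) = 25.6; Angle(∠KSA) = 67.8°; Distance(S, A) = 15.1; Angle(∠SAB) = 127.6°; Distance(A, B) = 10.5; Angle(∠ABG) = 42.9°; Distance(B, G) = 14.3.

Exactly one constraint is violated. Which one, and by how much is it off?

Distance(B, G) = 14.3 — off by 8.90.

T = (0.00, 0.00) ✓; TQ at -132.7° ✓; |TQ| = 10.90 ✓; ∠(TQ, QK) = 90.00° ✓; |QK| = 24.60 ✓; ∠QKS = 93.80° ✓; |KS| = 25.60 ✓; ∠KSA = 67.80° ✓; |SA| = 15.10 ✓; ∠SAB = 127.6° ✓; |AB| = 10.50 ✓; ∠ABG = 42.90° ✓; |BG| = 23.20 ✗.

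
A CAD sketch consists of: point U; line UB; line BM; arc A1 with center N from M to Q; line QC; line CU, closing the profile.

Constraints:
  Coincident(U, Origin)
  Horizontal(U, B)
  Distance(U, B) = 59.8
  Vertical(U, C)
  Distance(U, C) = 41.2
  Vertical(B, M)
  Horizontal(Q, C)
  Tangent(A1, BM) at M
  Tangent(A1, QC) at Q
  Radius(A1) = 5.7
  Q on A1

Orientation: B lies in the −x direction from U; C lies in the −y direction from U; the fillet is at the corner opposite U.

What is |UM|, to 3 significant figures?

69.5

The virtual corner opposite U is at (-59.8, -41.2). The tangent condition forces NM to be normal to BM and since A1 is tangent to QC there, NQ ⟂ QC, with radius 5.7, so the center N sits 5.7 in from both sides at N = (-54.1, -35.5). That places the tangent points at M = (-59.8, -35.5) on BM and Q = (-54.1, -41.2) on QC. Then |UM| = |M − U| = 69.5.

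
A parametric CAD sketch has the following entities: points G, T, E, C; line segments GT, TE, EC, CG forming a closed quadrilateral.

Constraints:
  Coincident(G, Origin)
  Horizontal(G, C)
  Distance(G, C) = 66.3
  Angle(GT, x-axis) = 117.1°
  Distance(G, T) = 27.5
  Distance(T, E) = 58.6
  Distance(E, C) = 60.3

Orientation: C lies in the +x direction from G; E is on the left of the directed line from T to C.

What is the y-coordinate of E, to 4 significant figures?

53.46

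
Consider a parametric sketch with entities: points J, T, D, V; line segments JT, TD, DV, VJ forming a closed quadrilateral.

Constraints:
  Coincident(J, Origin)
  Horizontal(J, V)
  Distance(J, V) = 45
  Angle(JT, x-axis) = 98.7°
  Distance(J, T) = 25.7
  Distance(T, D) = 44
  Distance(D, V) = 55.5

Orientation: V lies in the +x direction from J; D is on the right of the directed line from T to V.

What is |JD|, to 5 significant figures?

19.866

J is at the origin; JV is horizontal with |JV| = 45.0 and V in +x, so V = (45.0, 0). JT runs at 98.7° with |JT| = 25.7, so T = (-3.8874, 25.404). D is determined by |TD| = 44.0 and |DV| = 55.5 together: it lies at the intersection of circle(T, 44.0) and circle(V, 55.5). With |TV| = 55.094, the foot of the radical line on TV is 17.163 from T and the perpendicular offset is √(44.0² − 17.163²) = 40.515. Taking the right-of-TV solution: D = (-7.3400, -18.460).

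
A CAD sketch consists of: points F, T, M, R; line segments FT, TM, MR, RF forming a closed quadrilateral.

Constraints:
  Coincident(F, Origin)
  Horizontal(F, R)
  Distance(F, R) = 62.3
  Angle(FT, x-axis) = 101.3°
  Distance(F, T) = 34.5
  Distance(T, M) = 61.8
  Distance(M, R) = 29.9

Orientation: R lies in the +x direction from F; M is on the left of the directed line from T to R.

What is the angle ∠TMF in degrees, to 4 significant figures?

32.36°

F is at the origin; FR is horizontal with |FR| = 62.3 and R in +x, so R = (62.3, 0). FT runs at 101.3° with |FT| = 34.5, so T = (-6.760, 33.83). M is determined by |TM| = 61.8 and |MR| = 29.9 together: it lies at the intersection of circle(T, 61.8) and circle(R, 29.9). With |TR| = 76.90, the foot of the radical line on TR is 57.47 from T and the perpendicular offset is √(61.8² − 57.47²) = 22.73. Taking the left-of-TR solution: M = (54.85, 28.96).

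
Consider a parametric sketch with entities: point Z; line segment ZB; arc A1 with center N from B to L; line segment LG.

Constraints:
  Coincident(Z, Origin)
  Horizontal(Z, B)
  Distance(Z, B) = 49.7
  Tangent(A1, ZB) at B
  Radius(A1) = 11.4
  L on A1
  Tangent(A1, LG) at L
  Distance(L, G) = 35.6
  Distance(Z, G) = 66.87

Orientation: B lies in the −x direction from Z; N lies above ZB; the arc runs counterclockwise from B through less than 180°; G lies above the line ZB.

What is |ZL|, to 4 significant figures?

40.93

Z is at the origin; Z and B share the same y with |ZB| = 49.7 and B on the −x side, so B = (-49.70, 0.000). Tangency of A1 to ZB means the radius NB is perpendicular to ZB, so N = B + (0, 11.4) = (-49.70, 11.40). Since NL ⟂ LG (tangency), |NG| = √(11.4² + 35.6²) = 37.38 regardless of where L sits on A1. So G lies on both circle(Z, 66.87) and circle(N, 37.38); the above-ZB intersection is G = (-45.94, 48.59). L is the foot of the tangent from G: L = (-38.55, 13.77).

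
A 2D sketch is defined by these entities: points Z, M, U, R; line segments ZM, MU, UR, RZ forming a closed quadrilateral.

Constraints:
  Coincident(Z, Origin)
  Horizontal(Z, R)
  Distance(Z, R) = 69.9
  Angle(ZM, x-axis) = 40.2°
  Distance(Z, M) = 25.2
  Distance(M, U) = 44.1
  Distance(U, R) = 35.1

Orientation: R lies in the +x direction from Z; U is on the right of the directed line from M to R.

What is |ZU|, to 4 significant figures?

47.26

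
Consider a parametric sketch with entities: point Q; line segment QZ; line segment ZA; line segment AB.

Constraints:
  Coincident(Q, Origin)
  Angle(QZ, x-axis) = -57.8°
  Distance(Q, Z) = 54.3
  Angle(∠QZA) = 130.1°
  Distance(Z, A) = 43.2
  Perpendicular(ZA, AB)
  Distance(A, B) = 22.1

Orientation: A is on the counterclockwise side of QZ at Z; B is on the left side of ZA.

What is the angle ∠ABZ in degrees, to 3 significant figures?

62.9°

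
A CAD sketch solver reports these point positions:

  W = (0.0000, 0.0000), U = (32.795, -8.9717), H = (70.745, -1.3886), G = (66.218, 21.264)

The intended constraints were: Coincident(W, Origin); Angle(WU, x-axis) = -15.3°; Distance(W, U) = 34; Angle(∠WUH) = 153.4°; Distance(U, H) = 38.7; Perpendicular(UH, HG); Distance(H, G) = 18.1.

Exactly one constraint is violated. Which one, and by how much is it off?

Distance(H, G) = 18.1 — off by 5.00.

W = (0.00, 0.00) ✓; WU at -15.30° ✓; |WU| = 34.00 ✓; ∠WUH = 153.4° ✓; |UH| = 38.70 ✓; ∠(UH, HG) = 90.00° ✓; |HG| = 23.10 ✗.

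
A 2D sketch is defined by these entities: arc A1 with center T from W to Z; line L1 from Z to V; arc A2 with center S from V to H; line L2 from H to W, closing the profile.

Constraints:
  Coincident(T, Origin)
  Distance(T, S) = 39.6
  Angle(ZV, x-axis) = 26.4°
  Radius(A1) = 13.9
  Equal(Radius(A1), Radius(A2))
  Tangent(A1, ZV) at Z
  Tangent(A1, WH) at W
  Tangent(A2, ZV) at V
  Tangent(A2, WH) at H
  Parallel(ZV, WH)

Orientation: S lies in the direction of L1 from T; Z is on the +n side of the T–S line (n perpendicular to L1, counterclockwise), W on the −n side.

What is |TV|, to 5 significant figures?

41.969

The slot axis is L1's direction at 26.4°, so u = (cos 26.4°, sin 26.4°) = (0.89571, 0.44464) and n = (−sin 26.4°, cos 26.4°) = (-0.44464, 0.89571). T is at the origin and S lies 39.6 along u from T, so S = 39.6·u = (35.470, 17.608). Tangency of A1 to both parallel lines with radius 13.9 puts Z and W at T ± 13.9·n: Z = (-6.1804, 12.450), W = (6.1804, -12.450). Equal radii place V and H the same way about S: V = S + 13.9·n = (29.290, 30.058), H = S − 13.9·n = (41.651, 5.1572). Then |TV| = |V − T| = 41.969.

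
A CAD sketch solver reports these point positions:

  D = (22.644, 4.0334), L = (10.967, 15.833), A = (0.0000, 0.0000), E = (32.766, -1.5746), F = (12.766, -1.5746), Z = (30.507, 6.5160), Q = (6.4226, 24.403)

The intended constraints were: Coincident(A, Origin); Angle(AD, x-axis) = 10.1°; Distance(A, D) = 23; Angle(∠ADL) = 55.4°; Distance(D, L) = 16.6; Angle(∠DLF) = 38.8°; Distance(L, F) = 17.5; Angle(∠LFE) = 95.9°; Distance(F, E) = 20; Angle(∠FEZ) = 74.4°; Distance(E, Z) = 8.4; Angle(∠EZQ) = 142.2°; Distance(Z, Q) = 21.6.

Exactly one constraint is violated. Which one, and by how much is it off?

Distance(Z, Q) = 21.6 — off by 8.40.

A = (0.00, 0.00) ✓; AD at 10.10° ✓; |AD| = 23.00 ✓; ∠ADL = 55.40° ✓; |DL| = 16.60 ✓; ∠DLF = 38.80° ✓; |LF| = 17.50 ✓; ∠LFE = 95.90° ✓; |FE| = 20.00 ✓; ∠FEZ = 74.40° ✓; |EZ| = 8.400 ✓; ∠EZQ = 142.2° ✓; |ZQ| = 30.00 ✗.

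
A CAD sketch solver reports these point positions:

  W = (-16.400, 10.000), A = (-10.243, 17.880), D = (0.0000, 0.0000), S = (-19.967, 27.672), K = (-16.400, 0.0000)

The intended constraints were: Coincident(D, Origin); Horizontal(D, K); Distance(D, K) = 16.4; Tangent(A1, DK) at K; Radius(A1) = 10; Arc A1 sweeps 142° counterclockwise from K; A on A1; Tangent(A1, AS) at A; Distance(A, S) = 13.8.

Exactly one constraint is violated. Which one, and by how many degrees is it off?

Tangent(A1, AS) at A — off by 7.20°.

D = (0.00, 0.00) ✓; D.y = 0.00, K.y = 0.00 ✓; |DK| = 16.40 ✓; ∠(WK, KD) = 90.00° ✓; |WK| = 10.00 ✓; bearing(W→A) − bearing(W→K) = 142.0° ✓; |WA| = 10.00 ✓; ∠(WA, AS) = 97.20° ✗; |AS| = 13.80 ✓.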